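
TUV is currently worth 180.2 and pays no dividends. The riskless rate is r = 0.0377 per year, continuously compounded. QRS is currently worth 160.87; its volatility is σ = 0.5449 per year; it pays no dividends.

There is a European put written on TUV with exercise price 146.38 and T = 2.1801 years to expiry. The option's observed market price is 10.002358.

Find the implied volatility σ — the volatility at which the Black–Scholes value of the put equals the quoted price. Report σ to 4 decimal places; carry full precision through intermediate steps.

At σ = 0.2931 the Black–Scholes value reproduces the quote:
σ√T = 0.2931·√2.1801 = 0.432767
d₁ = (ln(S/K) + (r+σ²/2)T) / (σ√T) = (ln(180.2/146.38) + (0.0377+0.2931²/2)·2.1801) / 0.432767 = (0.207861 + 0.175833) / 0.432767 = 0.886608
d₂ = d₁ − σ√T = 0.886608 − 0.432767 = 0.453841
e^{−rT} = 0.921097
N(−d₁) = 0.187645,  N(−d₂) = 0.324971
V = K·e^{−rT}·N(−d₂) − S·N(−d₁) = 43.815970 − 33.813612 = 10.002358 (equal to the quote); since ∂V/∂σ > 0 for all σ, the implied volatility is unique

sigma = 0.2931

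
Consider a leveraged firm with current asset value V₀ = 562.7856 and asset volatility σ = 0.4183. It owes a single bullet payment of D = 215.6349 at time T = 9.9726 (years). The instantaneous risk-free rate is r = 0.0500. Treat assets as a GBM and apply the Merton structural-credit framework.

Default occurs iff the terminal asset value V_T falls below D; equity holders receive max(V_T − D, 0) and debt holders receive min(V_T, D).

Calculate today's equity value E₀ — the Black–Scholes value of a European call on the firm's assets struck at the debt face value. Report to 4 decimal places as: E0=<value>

Equity is a call on the firm's assets struck at D = 215.6349:
d₁ = [ln(V₀/D) + (r + σ²/2)T] / (σ√T)
   = [ln(562.7856/215.6349) + (0.0500 + 0.5·0.4183²)·9.9726] / (0.4183·√9.9726)
   = [0.959312 + 1.371107] / 1.320967 = 1.764176
d₂ = d₁ − σ√T = 1.764176 − 1.320967 = 0.443209
N(d₁) = 0.961149,  N(d₂) = 0.671193,  e^(−rT) = 0.607362
E₀ = V₀·N(d₁) − D·e^(−rT)·N(d₂)
   = 562.7856·0.961149 − 215.6349·0.607362·0.671193 = 453.015640

E0=453.0156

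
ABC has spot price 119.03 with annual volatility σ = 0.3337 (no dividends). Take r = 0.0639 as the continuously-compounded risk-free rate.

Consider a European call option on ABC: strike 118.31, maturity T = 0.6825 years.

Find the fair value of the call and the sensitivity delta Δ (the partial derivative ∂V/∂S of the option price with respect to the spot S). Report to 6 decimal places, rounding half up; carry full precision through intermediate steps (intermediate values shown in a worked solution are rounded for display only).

price = 15.822715
Δ = 0.624775

σ√T = 0.3337·√0.6825 = 0.275681
d₁ = (ln(S/K) + (r+σ²/2)T) / (σ√T) = (ln(119.03/118.31) + (0.0639+0.3337²/2)·0.6825) / 0.275681 = (0.006067 + 0.081612) / 0.275681 = 0.318045
d₂ = d₁ − σ√T = 0.318045 − 0.275681 = 0.042364
e^{−rT} = 0.957326
N(d₁) = 0.624775,  N(d₂) = 0.516896
Call price V = S·N(d₁) − K·e^{−rT}·N(d₂) = 74.366927 − 58.544211 = 15.822715
Δ = N(d₁) = 0.624775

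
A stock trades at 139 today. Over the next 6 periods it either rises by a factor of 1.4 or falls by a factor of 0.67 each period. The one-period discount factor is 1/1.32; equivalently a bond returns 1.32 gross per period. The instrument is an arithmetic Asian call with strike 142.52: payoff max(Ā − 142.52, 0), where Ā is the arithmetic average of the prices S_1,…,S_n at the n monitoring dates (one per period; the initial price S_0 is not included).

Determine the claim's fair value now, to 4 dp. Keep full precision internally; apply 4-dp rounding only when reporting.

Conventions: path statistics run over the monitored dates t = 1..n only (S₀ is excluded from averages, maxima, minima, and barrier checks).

With p* = (R−d)/(u−d) = 0.8904, sum probability × payoff across the paths and divide by R^6.
Enumerate all 2^6 = 64 price paths (U = up ×1.4, D = down ×0.67); each path with k up-moves has probability p*^k·(1−p*)^(6−k).
DDDDDD: Ā=42.7806, payoff=0.0000, prob=0.000002
UDDDDD: Ā=89.3923, payoff=0.0000, prob=0.000014
DUDDDD: Ā=72.4807, payoff=0.0000, prob=0.000014
UUDDDD: Ā=151.4521, payoff=8.9321, prob=0.000114
DDUDDD: Ā=61.1498, payoff=0.0000, prob=0.000014
UDUDDD: Ā=127.7758, payoff=0.0000, prob=0.000114
DUUDDD: Ā=110.8641, payoff=0.0000, prob=0.000114
UUUDDD: Ā=231.6564, payoff=89.1364, prob=0.000929
DDDUDD: Ā=53.5582, payoff=0.0000, prob=0.000014
UDDUDD: Ā=111.9126, payoff=0.0000, prob=0.000114
DUDUDD: Ā=95.0010, payoff=0.0000, prob=0.000114
UUDUDD: Ā=198.5095, payoff=55.9895, prob=0.000929
DDUUDD: Ā=83.6702, payoff=0.0000, prob=0.000114
UDUUDD: Ā=174.8332, payoff=32.3132, prob=0.000929
DUUUDD: Ā=157.9215, payoff=15.4015, prob=0.000929
UUUUDD: Ā=329.9852, payoff=187.4652, prob=0.007549
DDDDUD: Ā=48.4718, payoff=0.0000, prob=0.000014
UDDDUD: Ā=101.2843, payoff=0.0000, prob=0.000114
DUDDUD: Ā=84.3727, payoff=0.0000, prob=0.000114
UUDDUD: Ā=176.3011, payoff=33.7811, prob=0.000929
DDUDUD: Ā=73.0419, payoff=0.0000, prob=0.000114
UDUDUD: Ā=152.6248, payoff=10.1048, prob=0.000929
DUUDUD: Ā=135.7131, payoff=0.0000, prob=0.000929
UUUDUD: Ā=283.5796, payoff=141.0596, prob=0.007549
DDDUUD: Ā=65.4502, payoff=0.0000, prob=0.000114
UDDUUD: Ā=136.7616, payoff=0.0000, prob=0.000929
DUDUUD: Ā=119.8500, payoff=0.0000, prob=0.000929
UUDUUD: Ā=250.4327, payoff=107.9127, prob=0.007549
DDUUUD: Ā=108.5191, payoff=0.0000, prob=0.000929
UDUUUD: Ā=226.7564, payoff=84.2364, prob=0.007549
DUUUUD: Ā=209.8447, payoff=67.3247, prob=0.007549
UUUUUD: Ā=438.4815, payoff=295.9615, prob=0.061337
DDDDDU: Ā=45.0639, payoff=0.0000, prob=0.000014
UDDDDU: Ā=94.1634, payoff=0.0000, prob=0.000114
DUDDDU: Ā=77.2517, payoff=0.0000, prob=0.000114
UUDDDU: Ā=161.4215, payoff=18.9015, prob=0.000929
DDUDDU: Ā=65.9209, payoff=0.0000, prob=0.000114
UDUDDU: Ā=137.7451, payoff=0.0000, prob=0.000929
DUUDDU: Ā=120.8335, payoff=0.0000, prob=0.000929
UUUDDU: Ā=252.4878, payoff=109.9678, prob=0.007549
DDDUDU: Ā=58.3292, payoff=0.0000, prob=0.000114
UDDUDU: Ā=121.8820, payoff=0.0000, prob=0.000929
DUDUDU: Ā=104.9703, payoff=0.0000, prob=0.000929
UUDUDU: Ā=219.3410, payoff=76.8210, prob=0.007549
DDUUDU: Ā=93.6395, payoff=0.0000, prob=0.000929
UDUUDU: Ā=195.6646, payoff=53.1446, prob=0.007549
DUUUDU: Ā=178.7530, payoff=36.2330, prob=0.007549
UUUUDU: Ā=373.5137, payoff=230.9937, prob=0.061337
DDDDUU: Ā=53.2428, payoff=0.0000, prob=0.000114
UDDDUU: Ā=111.2537, payoff=0.0000, prob=0.000929
DUDDUU: Ā=94.3420, payoff=0.0000, prob=0.000929
UUDDUU: Ā=197.1326, payoff=54.6126, prob=0.007549
DDUDUU: Ā=83.0112, payoff=0.0000, prob=0.000929
UDUDUU: Ā=173.4562, payoff=30.9362, prob=0.007549
DUUDUU: Ā=156.5446, payoff=14.0246, prob=0.007549
UUUDUU: Ā=327.1081, payoff=184.5881, prob=0.061337
DDDUUU: Ā=75.4196, payoff=0.0000, prob=0.000929
UDDUUU: Ā=157.5931, payoff=15.0731, prob=0.007549
DUDUUU: Ā=140.6814, payoff=0.0000, prob=0.007549
UUDUUU: Ā=293.9612, payoff=151.4412, prob=0.061337
DDUUUU: Ā=129.3506, payoff=0.0000, prob=0.007549
UDUUUU: Ā=270.2849, payoff=127.7649, prob=0.061337
DUUUUU: Ā=253.3732, payoff=110.8532, prob=0.061337
UUUUUU: Ā=529.4365, payoff=386.9165, prob=0.498360
Price = Σ prob·payoff / R^6 = 268.019879 / 5.289853 = 50.6668

price = 50.6668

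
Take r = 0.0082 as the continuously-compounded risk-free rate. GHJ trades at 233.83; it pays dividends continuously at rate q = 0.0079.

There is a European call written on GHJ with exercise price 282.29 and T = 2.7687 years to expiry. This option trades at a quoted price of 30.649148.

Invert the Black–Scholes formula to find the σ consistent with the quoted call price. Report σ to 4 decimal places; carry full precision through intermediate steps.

sigma = 0.3074

At σ = 0.3074 the Black–Scholes value reproduces the quote:
σ√T = 0.3074·√2.7687 = 0.511495
d₁ = (ln(S/K) + (r−q+σ²/2)T) / (σ√T) = (ln(233.83/282.29) + (0.0082−0.0079+0.3074²/2)·2.7687) / 0.511495 = (-0.188341 + 0.131644) / 0.511495 = -0.110844
d₂ = d₁ − σ√T = -0.110844 − 0.511495 = -0.622339
e^{−rT} = 0.977552
e^{−qT} = 0.978365
N(d₁) = 0.455870,  N(d₂) = 0.266859
V = S·e^{−qT}·N(d₁) − K·e^{−rT}·N(d₂) = 104.289869 − 73.640721 = 30.649148 (matching the quote); vega is positive throughout, so no other σ reproduces this price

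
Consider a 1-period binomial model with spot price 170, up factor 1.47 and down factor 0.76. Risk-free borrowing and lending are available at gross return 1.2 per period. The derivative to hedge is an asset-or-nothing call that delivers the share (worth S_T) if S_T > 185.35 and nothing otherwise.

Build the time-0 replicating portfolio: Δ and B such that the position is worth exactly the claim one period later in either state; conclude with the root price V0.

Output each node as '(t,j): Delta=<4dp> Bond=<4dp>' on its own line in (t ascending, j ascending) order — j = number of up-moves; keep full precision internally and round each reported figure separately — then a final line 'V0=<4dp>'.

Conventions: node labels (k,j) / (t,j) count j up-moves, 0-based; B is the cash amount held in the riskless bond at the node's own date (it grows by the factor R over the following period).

Under the risk-neutral measure, an up-move has probability p* = (R−d)/(u−d) = 0.6197 and values discount at R = 1.2.
Terminal payoffs: V(1,0)=0.0000, V(1,1)=249.9000
(0,0): S=170.0000. Δ = (V_up−V_dn)/(S_up−S_dn) = (249.9000−0.0000)/(249.9000−129.2000) = 2.0704. V = [p*·249.9000 + (1−p*)·0.0000]/1.2 = 129.0563. B = V − Δ·S = -222.9155.
Sanity check at the root: Δ(0,0)·S0 + B(0,0) reproduces V0 = 129.0563.

(0,0): Delta=2.0704 Bond=-222.9155
V0=129.0563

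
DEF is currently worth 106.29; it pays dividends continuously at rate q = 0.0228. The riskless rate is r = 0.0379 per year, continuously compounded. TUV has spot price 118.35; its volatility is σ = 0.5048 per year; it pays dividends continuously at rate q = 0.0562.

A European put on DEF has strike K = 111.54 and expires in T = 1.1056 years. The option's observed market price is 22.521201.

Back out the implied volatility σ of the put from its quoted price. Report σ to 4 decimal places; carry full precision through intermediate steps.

sigma = 0.4763

At σ = 0.4763 the Black–Scholes value reproduces the quote:
σ√T = 0.4763·√1.1056 = 0.500818
d₁ = (ln(S/K) + (r−q+σ²/2)T) / (σ√T) = (ln(106.29/111.54) + (0.0379−0.0228+0.4763²/2)·1.1056) / 0.500818 = (-0.048212 + 0.142104) / 0.500818 = 0.187477
d₂ = d₁ − σ√T = 0.187477 − 0.500818 = -0.313341
e^{−rT} = 0.958964
e^{−qT} = 0.975107
N(−d₁) = 0.425643,  N(−d₂) = 0.622989
V = K·e^{−rT}·N(−d₂) − S·e^{−qT}·N(−d₁) = 66.636660 − 44.115458 = 22.521201 (the quoted price), and the Black–Scholes price is strictly increasing in σ, so σ is unique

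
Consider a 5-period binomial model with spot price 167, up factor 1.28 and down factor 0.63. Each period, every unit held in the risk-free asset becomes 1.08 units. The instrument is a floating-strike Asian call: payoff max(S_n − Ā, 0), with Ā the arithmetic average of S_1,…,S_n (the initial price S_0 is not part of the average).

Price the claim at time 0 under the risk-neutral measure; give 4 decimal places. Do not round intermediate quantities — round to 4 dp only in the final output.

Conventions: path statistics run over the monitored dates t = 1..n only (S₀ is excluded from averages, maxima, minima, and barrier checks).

With p* = (R−d)/(u−d) = 0.6923, sum probability × payoff across the paths and divide by R^5.
Enumerate all 2^5 = 32 price paths (U = up ×1.28, D = down ×0.63); each path with k up-moves has probability p*^k·(1−p*)^(5−k).
DDDDD: Ā=51.2263, payoff=0.0000, prob=0.002758
UDDDD: Ā=104.0787, payoff=0.0000, prob=0.006205
DUDDD: Ā=82.3687, payoff=0.0000, prob=0.006205
UUDDD: Ā=167.3524, payoff=0.0000, prob=0.013962
DDUDD: Ā=68.6914, payoff=0.0000, prob=0.006205
UDUDD: Ā=139.5636, payoff=0.0000, prob=0.013962
DUUDD: Ā=117.8536, payoff=0.0000, prob=0.013962
UUUDD: Ā=239.4485, payoff=0.0000, prob=0.031415
DDDUD: Ā=60.0747, payoff=0.0000, prob=0.006205
UDDUD: Ā=122.0566, payoff=0.0000, prob=0.013962
DUDUD: Ā=100.3466, payoff=0.0000, prob=0.013962
UUDUD: Ā=203.8789, payoff=0.0000, prob=0.031415
DDUUD: Ā=86.6693, payoff=0.0000, prob=0.013962
UDUUD: Ā=176.0901, payoff=0.0000, prob=0.031415
DUUUD: Ā=154.3801, payoff=0.0000, prob=0.031415
UUUUD: Ā=313.6611, payoff=0.0000, prob=0.070683
DDDDU: Ā=54.6462, payoff=0.0000, prob=0.006205
UDDDU: Ā=111.0273, payoff=0.0000, prob=0.013962
DUDDU: Ā=89.3173, payoff=0.0000, prob=0.013962
UUDDU: Ā=181.4700, payoff=0.0000, prob=0.031415
DDUDU: Ā=75.6400, payoff=0.0000, prob=0.013962
UDUDU: Ā=153.6812, payoff=0.0000, prob=0.031415
DUUDU: Ā=131.9712, payoff=7.0329, prob=0.031415
UUUDU: Ā=268.1319, payoff=14.2890, prob=0.070683
DDDUU: Ā=67.0233, payoff=1.3928, prob=0.013962
UDDUU: Ā=136.1742, payoff=2.8298, prob=0.031415
DUDUU: Ā=114.4642, payoff=24.5398, prob=0.031415
UUDUU: Ā=232.5622, payoff=49.8587, prob=0.070683
DDUUU: Ā=100.7869, payoff=38.2171, prob=0.031415
UDUUU: Ā=204.7734, payoff=77.6475, prob=0.070683
DUUUU: Ā=183.0634, payoff=99.3575, prob=0.070683
UUUUU: Ā=371.9384, payoff=201.8692, prob=0.159036
Price = Σ prob·payoff / R^5 = 51.450595 / 1.469328 = 35.0164

price = 35.0164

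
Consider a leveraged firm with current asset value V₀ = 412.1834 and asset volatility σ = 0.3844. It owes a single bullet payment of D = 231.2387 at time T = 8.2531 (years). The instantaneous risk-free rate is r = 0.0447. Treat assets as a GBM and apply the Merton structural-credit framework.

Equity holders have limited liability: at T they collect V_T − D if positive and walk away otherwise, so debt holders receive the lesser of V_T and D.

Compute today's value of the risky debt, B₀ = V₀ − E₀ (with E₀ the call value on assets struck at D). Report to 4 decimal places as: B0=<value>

With assets at 412.1834 and a single debt payment of 231.2387 at 8.2531 years:
d₁ = [ln(V₀/D) + (r + σ²/2)T] / (σ√T)
   = [ln(412.1834/231.2387) + (0.0447 + 0.5·0.3844²)·8.2531] / (0.3844·√8.2531)
   = [0.578018 + 0.978666] / 1.104312 = 1.409641
d₂ = d₁ − σ√T = 1.409641 − 1.104312 = 0.305329
N(d₁) = 0.920677,  N(d₂) = 0.619942,  e^(−rT) = 0.691485
E₀ = V₀·N(d₁) − D·e^(−rT)·N(d₂)
   = 412.1834·0.920677 − 231.2387·0.691485·0.619942 = 280.360256
B₀ = V₀ − E₀ = 412.1834 − 280.360256 = 131.823144

B0=131.8231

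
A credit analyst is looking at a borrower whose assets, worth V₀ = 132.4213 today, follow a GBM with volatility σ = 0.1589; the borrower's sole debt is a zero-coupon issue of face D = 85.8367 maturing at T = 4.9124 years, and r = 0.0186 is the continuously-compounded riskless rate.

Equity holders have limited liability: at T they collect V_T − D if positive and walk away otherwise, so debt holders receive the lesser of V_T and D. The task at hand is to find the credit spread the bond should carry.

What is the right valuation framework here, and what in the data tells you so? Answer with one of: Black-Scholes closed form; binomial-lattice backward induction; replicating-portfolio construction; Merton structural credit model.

framework: Merton structural credit model

Key observation: a levered firm with one bullet debt due at 4.9124 years is the canonical structural-credit setup: equity is a call on the firm's assets struck at the face value.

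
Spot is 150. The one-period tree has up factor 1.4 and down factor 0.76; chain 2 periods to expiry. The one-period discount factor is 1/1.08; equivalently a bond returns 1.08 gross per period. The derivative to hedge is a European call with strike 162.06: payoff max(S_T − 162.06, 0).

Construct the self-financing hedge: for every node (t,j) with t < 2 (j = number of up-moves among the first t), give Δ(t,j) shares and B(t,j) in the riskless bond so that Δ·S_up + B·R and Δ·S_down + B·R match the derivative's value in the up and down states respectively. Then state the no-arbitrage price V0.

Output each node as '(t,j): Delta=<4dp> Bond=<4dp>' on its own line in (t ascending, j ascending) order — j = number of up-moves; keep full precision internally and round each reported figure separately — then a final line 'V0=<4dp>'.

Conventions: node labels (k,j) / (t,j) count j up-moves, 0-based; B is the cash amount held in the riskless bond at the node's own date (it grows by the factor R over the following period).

Since d<R<u, set p* = (R−d)/(u−d) = 0.5000; price each node as the discounted p*-expectation of its children.
Payoffs at expiry: V(2,0)=0.0000, V(2,1)=0.0000, V(2,2)=131.9400
  t=1,j=0: stock 114.0000 → up 159.6000 (V=0.0000), down 86.6400 (V=0.0000). Price 0.0000; hedge Δ=0.0000, bond B=0.0000.
  t=1,j=1: stock 210.0000 → up 294.0000 (V=131.9400), down 159.6000 (V=0.0000). Price 61.0833; hedge Δ=0.9817, bond B=-145.0729.
  t=0,j=0: stock 150.0000 → up 210.0000 (V=61.0833), down 114.0000 (V=0.0000). Price 28.2793; hedge Δ=0.6363, bond B=-67.1634.
Check: Δ(0,0)·S0 + B(0,0) = 28.2793 = V0.

(0,0): Delta=0.6363 Bond=-67.1634
(1,0): Delta=0.0000 Bond=0.0000
(1,1): Delta=0.9817 Bond=-145.0729
V0=28.2793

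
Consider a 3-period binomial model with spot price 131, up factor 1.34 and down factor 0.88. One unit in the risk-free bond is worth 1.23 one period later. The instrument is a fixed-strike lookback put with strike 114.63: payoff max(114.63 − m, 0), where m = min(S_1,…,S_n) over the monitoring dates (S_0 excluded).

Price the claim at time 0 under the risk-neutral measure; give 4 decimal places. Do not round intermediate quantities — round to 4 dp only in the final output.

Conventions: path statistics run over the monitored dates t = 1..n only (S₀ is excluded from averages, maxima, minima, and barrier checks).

price = 0.4946

No-arbitrage gives p* = (R−d)/(u−d) = 0.7609: enumerate every path, weight its payoff by its p*-probability, and discount by R^3.
Enumerate all 2^3 = 8 price paths (U = up ×1.34, D = down ×0.88); each path with k up-moves has probability p*^k·(1−p*)^(3−k).
DDD: m=89.2728, payoff=25.3572, prob=0.013674
UDD: m=135.9382, payoff=0.0000, prob=0.043509
DUD: m=115.2800, payoff=0.0000, prob=0.043509
UUD: m=175.5400, payoff=0.0000, prob=0.138438
DDU: m=101.4464, payoff=13.1836, prob=0.043509
UDU: m=154.4752, payoff=0.0000, prob=0.138438
DUU: m=115.2800, payoff=0.0000, prob=0.138438
UUU: m=175.5400, payoff=0.0000, prob=0.440485
Price = Σ prob·payoff / R^3 = 0.920347 / 1.860867 = 0.4946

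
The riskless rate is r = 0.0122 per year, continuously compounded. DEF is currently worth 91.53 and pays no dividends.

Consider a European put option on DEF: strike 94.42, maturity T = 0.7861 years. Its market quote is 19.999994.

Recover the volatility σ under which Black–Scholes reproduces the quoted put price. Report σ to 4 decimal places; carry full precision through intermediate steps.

sigma = 0.5868

At σ = 0.5868 the Black–Scholes value reproduces the quote:
σ√T = 0.5868·√0.7861 = 0.520270
d₁ = (ln(S/K) + (r+σ²/2)T) / (σ√T) = (ln(91.53/94.42) + (0.0122+0.5868²/2)·0.7861) / 0.520270 = (-0.031086 + 0.144931) / 0.520270 = 0.218819
d₂ = d₁ − σ√T = 0.218819 − 0.520270 = -0.301452
e^{−rT} = 0.990455
N(−d₁) = 0.413396,  N(−d₂) = 0.618465
V = K·e^{−rT}·N(−d₂) − S·N(−d₁) = 57.838097 − 37.838103 = 19.999994 (the observed quote) — the price is monotone increasing in volatility, hence this σ is the only solution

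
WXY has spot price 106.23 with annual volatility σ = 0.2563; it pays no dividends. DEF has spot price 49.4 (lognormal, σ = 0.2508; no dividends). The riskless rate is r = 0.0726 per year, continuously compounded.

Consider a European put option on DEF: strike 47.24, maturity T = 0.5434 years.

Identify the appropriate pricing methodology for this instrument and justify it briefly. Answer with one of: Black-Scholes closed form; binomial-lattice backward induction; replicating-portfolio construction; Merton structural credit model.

Key observation: with DEF following a GBM at constant σ and r, the European put struck at 47.24 prices in closed form — nothing here needs a stepwise model or a balance sheet.

framework: Black-Scholes closed form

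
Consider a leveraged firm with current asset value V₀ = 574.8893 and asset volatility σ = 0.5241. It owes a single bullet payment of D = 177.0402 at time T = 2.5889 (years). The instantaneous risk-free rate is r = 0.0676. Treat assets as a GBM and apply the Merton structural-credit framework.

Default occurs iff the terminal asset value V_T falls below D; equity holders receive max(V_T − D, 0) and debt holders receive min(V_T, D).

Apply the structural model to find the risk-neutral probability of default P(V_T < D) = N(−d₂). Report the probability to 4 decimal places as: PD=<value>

With assets at 574.8893 and a single debt payment of 177.0402 at 2.5889 years:
d₁ = [ln(V₀/D) + (r + σ²/2)T] / (σ√T)
   = [ln(574.8893/177.0402) + (0.0676 + 0.5·0.5241²)·2.5889] / (0.5241·√2.5889)
   = [1.177801 + 0.530570] / 0.843280 = 2.025864
d₂ = d₁ − σ√T = 2.025864 − 0.843280 = 1.182584
risk-neutral PD = N(−d₂) = N(-1.182584) = 0.118487

PD=0.1185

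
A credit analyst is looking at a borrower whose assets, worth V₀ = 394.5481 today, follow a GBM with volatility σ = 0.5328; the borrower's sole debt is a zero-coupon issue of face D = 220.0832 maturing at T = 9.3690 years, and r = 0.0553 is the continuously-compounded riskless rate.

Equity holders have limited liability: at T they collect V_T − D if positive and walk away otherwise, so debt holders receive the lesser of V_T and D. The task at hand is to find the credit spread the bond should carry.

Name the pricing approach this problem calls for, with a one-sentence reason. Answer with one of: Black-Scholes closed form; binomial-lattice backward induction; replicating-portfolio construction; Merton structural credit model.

framework: Merton structural credit model

Key observation: assets follow a GBM and default happens iff V_T < 220.0832; valuing claims on that split (equity as a call, risky debt as the residual) is the structural model's definition.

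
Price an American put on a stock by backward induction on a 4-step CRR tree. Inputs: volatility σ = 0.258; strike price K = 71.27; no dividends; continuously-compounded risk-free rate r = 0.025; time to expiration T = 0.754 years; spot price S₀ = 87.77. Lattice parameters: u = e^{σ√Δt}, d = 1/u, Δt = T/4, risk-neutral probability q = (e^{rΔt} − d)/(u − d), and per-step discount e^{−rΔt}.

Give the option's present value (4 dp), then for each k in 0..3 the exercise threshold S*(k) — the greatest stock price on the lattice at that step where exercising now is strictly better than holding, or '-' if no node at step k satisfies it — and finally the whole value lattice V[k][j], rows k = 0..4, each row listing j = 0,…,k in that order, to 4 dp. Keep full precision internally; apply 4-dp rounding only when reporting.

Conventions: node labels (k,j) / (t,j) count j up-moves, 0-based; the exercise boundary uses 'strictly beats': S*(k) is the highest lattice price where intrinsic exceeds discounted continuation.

price = 1.3093
boundary = - - - 62.7197
tree:
1.3093
2.4556 0.1434
4.5904 0.2841 0.0000
8.5503 0.5632 0.0000 0.0000
15.1967 1.1162 0.0000 0.0000 0.0000

Δt=0.18850  u=1.11853  d=0.89403  q=0.49307  discount=0.99530
step 4 (expiry): payoffs max(K−S,0) = 15.1967 1.1162 0.0000 0.0000 0.0000
step 3: (k=3,j=0): S=62.7197, K−S=8.5503, hold=8.2152 ⇒ V=8.5503 exercise | (k=3,j=1): S=78.4691, K−S=0.0000, hold=0.5632 ⇒ V=0.5632 continue | (k=3,j=2): S=98.1733, K−S=0.0000, hold=0.0000 ⇒ V=0.0000 continue | (k=3,j=3): S=122.8254, K−S=0.0000, hold=0.0000 ⇒ V=0.0000 continue  boundary S*=62.7197
step 2: (k=2,j=0): S=70.1538, K−S=1.1162, hold=4.5904 ⇒ V=4.5904 continue | (k=2,j=1): S=87.7700, K−S=0.0000, hold=0.2841 ⇒ V=0.2841 continue | (k=2,j=2): S=109.8098, K−S=0.0000, hold=0.0000 ⇒ V=0.0000 continue  boundary S*=-
step 1: (k=1,j=0): S=78.4691, K−S=0.0000, hold=2.4556 ⇒ V=2.4556 continue | (k=1,j=1): S=98.1733, K−S=0.0000, hold=0.1434 ⇒ V=0.1434 continue  boundary S*=-
step 0: (k=0,j=0): S=87.7700, K−S=0.0000, hold=1.3093 ⇒ V=1.3093 continue  boundary S*=-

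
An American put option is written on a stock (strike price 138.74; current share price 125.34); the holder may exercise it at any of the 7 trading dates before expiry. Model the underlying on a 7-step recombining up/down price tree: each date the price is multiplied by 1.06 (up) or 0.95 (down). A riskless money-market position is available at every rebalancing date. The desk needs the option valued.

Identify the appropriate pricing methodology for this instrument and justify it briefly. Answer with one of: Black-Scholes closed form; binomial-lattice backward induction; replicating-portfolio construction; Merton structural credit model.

framework: binomial-lattice backward induction

Key observation: the defining feature is the embedded early-exercise option across 7 discrete dates on the spot-125.34 tree; pricing the strike-138.74 put means working backward with an exercise test at every node.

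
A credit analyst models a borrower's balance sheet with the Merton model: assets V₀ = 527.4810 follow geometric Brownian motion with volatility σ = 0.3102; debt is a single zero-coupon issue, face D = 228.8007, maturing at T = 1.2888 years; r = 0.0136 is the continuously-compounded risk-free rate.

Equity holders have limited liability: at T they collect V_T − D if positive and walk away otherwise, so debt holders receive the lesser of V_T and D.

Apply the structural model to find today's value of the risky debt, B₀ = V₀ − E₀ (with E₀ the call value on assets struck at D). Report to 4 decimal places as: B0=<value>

B0=224.5202

Apply the equity-as-call identities (strike 228.8007, horizon 1.2888 years):
d₁ = [ln(V₀/D) + (r + σ²/2)T] / (σ√T)
   = [ln(527.4810/228.8007) + (0.0136 + 0.5·0.3102²)·1.2888] / (0.3102·√1.2888)
   = [0.835262 + 0.079534] / 0.352156 = 2.597704
d₂ = d₁ − σ√T = 2.597704 − 0.352156 = 2.245549
N(d₁) = 0.995308,  N(d₂) = 0.987634,  e^(−rT) = 0.982625
E₀ = V₀·N(d₁) − D·e^(−rT)·N(d₂)
   = 527.4810·0.995308 − 228.8007·0.982625·0.987634 = 302.960812
B₀ = V₀ − E₀ = 527.4810 − 302.960812 = 224.520188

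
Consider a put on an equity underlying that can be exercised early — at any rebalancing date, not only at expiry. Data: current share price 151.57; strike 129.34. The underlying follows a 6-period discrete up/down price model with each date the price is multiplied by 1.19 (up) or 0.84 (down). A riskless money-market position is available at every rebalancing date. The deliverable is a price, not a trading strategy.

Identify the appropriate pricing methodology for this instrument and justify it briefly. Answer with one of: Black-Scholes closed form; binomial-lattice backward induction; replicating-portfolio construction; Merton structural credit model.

Key observation: the put (strike 129.34 on spot 151.57) is American-style on a 6-step discrete price model, so the early-exercise decision at every node requires stepwise backward valuation — a closed form cannot price the exercise right.

framework: binomial-lattice backward induction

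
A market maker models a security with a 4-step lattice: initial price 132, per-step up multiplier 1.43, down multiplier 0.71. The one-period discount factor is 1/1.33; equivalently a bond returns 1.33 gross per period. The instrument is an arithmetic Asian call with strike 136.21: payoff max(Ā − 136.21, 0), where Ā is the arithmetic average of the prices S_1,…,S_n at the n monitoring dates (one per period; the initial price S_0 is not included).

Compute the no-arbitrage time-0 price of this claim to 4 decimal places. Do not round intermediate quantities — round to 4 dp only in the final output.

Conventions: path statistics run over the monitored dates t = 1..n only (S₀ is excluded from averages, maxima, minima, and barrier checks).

price = 47.3756

No-arbitrage gives p* = (R−d)/(u−d) = 0.8611: enumerate every path, weight its payoff by its p*-probability, and discount by R^4.
Enumerate all 2^4 = 16 price paths (U = up ×1.43, D = down ×0.71); each path with k up-moves has probability p*^k·(1−p*)^(4−k).
DDDD: Ā=60.2622, payoff=0.0000, prob=0.000372
UDDD: Ā=121.3732, payoff=0.0000, prob=0.002307
DUDD: Ā=97.6132, payoff=0.0000, prob=0.002307
UUDD: Ā=196.6012, payoff=60.3912, prob=0.014304
DDUD: Ā=80.7436, payoff=0.0000, prob=0.002307
UDUD: Ā=162.6244, payoff=26.4144, prob=0.014304
DUUD: Ā=138.8644, payoff=2.6544, prob=0.014304
UUUD: Ā=279.6847, payoff=143.4747, prob=0.088684
DDDU: Ā=68.7662, payoff=0.0000, prob=0.002307
UDDU: Ā=138.5009, payoff=2.2909, prob=0.014304
DUDU: Ā=114.7409, payoff=0.0000, prob=0.014304
UUDU: Ā=231.0979, payoff=94.8879, prob=0.088684
DDUU: Ā=97.8713, payoff=0.0000, prob=0.014304
UDUU: Ā=197.1211, payoff=60.9111, prob=0.088684
DUUU: Ā=173.3611, payoff=37.1511, prob=0.088684
UUUU: Ā=349.1639, payoff=212.9539, prob=0.549841
Price = Σ prob·payoff / R^4 = 148.238541 / 3.129007 = 47.3756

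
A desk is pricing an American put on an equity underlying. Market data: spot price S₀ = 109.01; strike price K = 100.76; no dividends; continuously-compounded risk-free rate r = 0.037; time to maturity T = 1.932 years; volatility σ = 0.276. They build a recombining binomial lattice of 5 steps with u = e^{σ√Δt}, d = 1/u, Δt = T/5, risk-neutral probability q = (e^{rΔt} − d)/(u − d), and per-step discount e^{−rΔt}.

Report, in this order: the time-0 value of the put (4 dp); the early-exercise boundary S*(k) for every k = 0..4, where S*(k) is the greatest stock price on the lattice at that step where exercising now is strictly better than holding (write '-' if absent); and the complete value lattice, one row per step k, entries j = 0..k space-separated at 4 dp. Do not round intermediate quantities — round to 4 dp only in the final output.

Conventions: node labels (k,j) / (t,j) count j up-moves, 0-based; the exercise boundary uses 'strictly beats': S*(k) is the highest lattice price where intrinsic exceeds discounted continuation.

Δt=0.38640, u=1.18716, d=0.84235, q=0.49897, disc=e^(-rΔt)=0.98580
k=5 terminal: V=max(K-S,0) → 54.5306 35.6065 8.9359 0.0000 0.0000 0.0000
k=4: j=0 S=54.8818 intr=45.8782 cont=44.4479 V=45.8782[EX]; j=1 S=77.3477 intr=23.4123 cont=21.9820 V=23.4123[EX]; j=2 S=109.0100 intr=0.0000 cont=4.4136 V=4.4136[hold]; j=3 S=153.6333 intr=0.0000 cont=0.0000 V=0.0000[hold]; j=4 S=216.5233 intr=0.0000 cont=0.0000 V=0.0000[hold]  S*(4)=77.3477
k=3: j=0 S=65.1535 intr=35.6065 cont=34.1762 V=35.6065[EX]; j=1 S=91.8241 intr=8.9359 cont=13.7347 V=13.7347[hold]; j=2 S=129.4124 intr=0.0000 cont=2.1799 V=2.1799[hold]; j=3 S=182.3875 intr=0.0000 cont=0.0000 V=0.0000[hold]  S*(3)=65.1535
k=2: j=0 S=77.3477 intr=23.4123 cont=24.3425 V=24.3425[hold]; j=1 S=109.0100 intr=0.0000 cont=7.8560 V=7.8560[hold]; j=2 S=153.6333 intr=0.0000 cont=1.0767 V=1.0767[hold]  S*(2)=-
k=1: j=0 S=91.8241 intr=8.9359 cont=15.8874 V=15.8874[hold]; j=1 S=129.4124 intr=0.0000 cont=4.4098 V=4.4098[hold]  S*(1)=-
k=0: j=0 S=109.0100 intr=0.0000 cont=10.0162 V=10.0162[hold]  S*(0)=-

price = 10.0162
boundary = - - - 65.1535 77.3477
tree:
10.0162
15.8874 4.4098
24.3425 7.8560 1.0767
35.6065 13.7347 2.1799 0.0000
45.8782 23.4123 4.4136 0.0000 0.0000
54.5306 35.6065 8.9359 0.0000 0.0000 0.0000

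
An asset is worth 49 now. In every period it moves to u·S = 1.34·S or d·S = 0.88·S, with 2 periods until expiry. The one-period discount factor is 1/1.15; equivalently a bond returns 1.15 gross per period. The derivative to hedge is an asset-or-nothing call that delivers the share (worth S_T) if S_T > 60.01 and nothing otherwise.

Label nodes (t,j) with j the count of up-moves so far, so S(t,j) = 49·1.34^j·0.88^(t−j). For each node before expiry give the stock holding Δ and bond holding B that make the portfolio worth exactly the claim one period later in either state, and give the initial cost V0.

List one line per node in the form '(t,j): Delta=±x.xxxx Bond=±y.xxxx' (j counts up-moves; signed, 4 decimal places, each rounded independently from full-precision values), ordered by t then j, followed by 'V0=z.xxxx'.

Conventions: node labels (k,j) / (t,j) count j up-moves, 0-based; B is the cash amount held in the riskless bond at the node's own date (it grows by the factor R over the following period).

(0,0): Delta=1.9923 Bond=-74.7035
(1,0): Delta=0.0000 Bond=0.0000
(1,1): Delta=2.9130 Bond=-146.3635
V0=22.9204

The replicating-portfolio and risk-neutral prices coincide; use p* = (1.15−0.88)/(1.34−0.88) = 0.5870 for the latter.
Expiry values: V(2,0)=0.0000, V(2,1)=0.0000, V(2,2)=87.9844
  t=1,j=0: stock 43.1200 → up 57.7808 (V=0.0000), down 37.9456 (V=0.0000). Price 0.0000; hedge Δ=0.0000, bond B=0.0000.
  t=1,j=1: stock 65.6600 → up 87.9844 (V=87.9844), down 57.7808 (V=0.0000). Price 44.9070; hedge Δ=2.9130, bond B=-146.3635.
  t=0,j=0: stock 49.0000 → up 65.6600 (V=44.9070), down 43.1200 (V=0.0000). Price 22.9204; hedge Δ=1.9923, bond B=-74.7035.
Verification: the root portfolio costs Δ(0,0)·S0 + B(0,0) = 22.9204, matching V0.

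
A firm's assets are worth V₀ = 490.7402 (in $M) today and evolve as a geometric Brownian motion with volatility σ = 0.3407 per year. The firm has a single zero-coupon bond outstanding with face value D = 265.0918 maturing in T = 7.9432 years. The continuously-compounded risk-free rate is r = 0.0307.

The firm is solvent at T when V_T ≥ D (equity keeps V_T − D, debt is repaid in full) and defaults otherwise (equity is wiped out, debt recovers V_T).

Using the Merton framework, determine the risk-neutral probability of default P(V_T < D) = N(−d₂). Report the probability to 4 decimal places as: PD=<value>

PD=0.3390

Apply the equity-as-call identities (strike 265.0918, horizon 7.9432 years):
d₁ = [ln(V₀/D) + (r + σ²/2)T] / (σ√T)
   = [ln(490.7402/265.0918) + (0.0307 + 0.5·0.3407²)·7.9432] / (0.3407·√7.9432)
   = [0.615839 + 0.704866] / 0.960218 = 1.375421
d₂ = d₁ − σ√T = 1.375421 − 0.960218 = 0.415203
risk-neutral PD = N(−d₂) = N(-0.415203) = 0.338997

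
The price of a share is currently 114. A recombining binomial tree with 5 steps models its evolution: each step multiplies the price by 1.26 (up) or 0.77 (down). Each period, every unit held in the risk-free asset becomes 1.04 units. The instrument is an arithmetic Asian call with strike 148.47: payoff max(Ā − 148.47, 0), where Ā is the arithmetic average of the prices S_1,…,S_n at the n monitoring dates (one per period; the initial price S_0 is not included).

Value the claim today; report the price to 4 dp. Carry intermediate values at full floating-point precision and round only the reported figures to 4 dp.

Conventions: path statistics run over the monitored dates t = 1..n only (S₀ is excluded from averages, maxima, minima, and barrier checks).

price = 9.4025

No-arbitrage gives p* = (R−d)/(u−d) = 0.5510: enumerate every path, weight its payoff by its p*-probability, and discount by R^5.
Enumerate all 2^5 = 32 price paths (U = up ×1.26, D = down ×0.77); each path with k up-moves has probability p*^k·(1−p*)^(5−k).
DDDDD: Ā=55.6694, payoff=0.0000, prob=0.018245
UDDDD: Ā=91.0954, payoff=0.0000, prob=0.022391
DUDDD: Ā=79.9234, payoff=0.0000, prob=0.022391
UUDDD: Ā=130.7838, payoff=0.0000, prob=0.027480
DDUDD: Ā=71.3210, payoff=0.0000, prob=0.022391
UDUDD: Ā=116.7071, payoff=0.0000, prob=0.027480
DUUDD: Ā=105.5351, payoff=0.0000, prob=0.027480
UUUDD: Ā=172.6938, payoff=24.2238, prob=0.033725
DDDUD: Ā=64.6971, payoff=0.0000, prob=0.022391
UDDUD: Ā=105.8680, payoff=0.0000, prob=0.027480
DUDUD: Ā=94.6960, payoff=0.0000, prob=0.027480
UUDUD: Ā=154.9571, payoff=6.4871, prob=0.033725
DDUUD: Ā=86.0936, payoff=0.0000, prob=0.027480
UDUUD: Ā=140.8804, payoff=0.0000, prob=0.033725
DUUUD: Ā=129.7084, payoff=0.0000, prob=0.033725
UUUUD: Ā=212.2501, payoff=63.7801, prob=0.041390
DDDDU: Ā=59.5967, payoff=0.0000, prob=0.022391
UDDDU: Ā=97.5219, payoff=0.0000, prob=0.027480
DUDDU: Ā=86.3499, payoff=0.0000, prob=0.027480
UUDDU: Ā=141.2999, payoff=0.0000, prob=0.033725
DDUDU: Ā=77.7475, payoff=0.0000, prob=0.027480
UDUDU: Ā=127.2232, payoff=0.0000, prob=0.033725
DUUDU: Ā=116.0512, payoff=0.0000, prob=0.033725
UUUDU: Ā=189.9019, payoff=41.4319, prob=0.041390
DDDUU: Ā=71.1236, payoff=0.0000, prob=0.027480
UDDUU: Ā=116.3841, payoff=0.0000, prob=0.033725
DUDUU: Ā=105.2121, payoff=0.0000, prob=0.033725
UUDUU: Ā=172.1652, payoff=23.6952, prob=0.041390
DDUUU: Ā=96.6096, payoff=0.0000, prob=0.033725
UDUUU: Ā=158.0885, payoff=9.6185, prob=0.041390
DUUUU: Ā=146.9165, payoff=0.0000, prob=0.041390
UUUUU: Ā=240.4088, payoff=91.9388, prob=0.050797
Price = Σ prob·payoff / R^5 = 11.439560 / 1.216653 = 9.4025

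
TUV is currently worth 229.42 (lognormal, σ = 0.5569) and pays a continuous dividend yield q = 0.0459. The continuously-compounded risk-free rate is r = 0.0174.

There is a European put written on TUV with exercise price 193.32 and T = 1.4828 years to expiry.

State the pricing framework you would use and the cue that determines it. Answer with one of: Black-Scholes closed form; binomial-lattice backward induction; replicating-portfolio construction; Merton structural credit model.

framework: Black-Scholes closed form

Key observation: the instrument is a plain European put (strike 193.32) on a lognormal asset; the exact continuous-time formula applies directly.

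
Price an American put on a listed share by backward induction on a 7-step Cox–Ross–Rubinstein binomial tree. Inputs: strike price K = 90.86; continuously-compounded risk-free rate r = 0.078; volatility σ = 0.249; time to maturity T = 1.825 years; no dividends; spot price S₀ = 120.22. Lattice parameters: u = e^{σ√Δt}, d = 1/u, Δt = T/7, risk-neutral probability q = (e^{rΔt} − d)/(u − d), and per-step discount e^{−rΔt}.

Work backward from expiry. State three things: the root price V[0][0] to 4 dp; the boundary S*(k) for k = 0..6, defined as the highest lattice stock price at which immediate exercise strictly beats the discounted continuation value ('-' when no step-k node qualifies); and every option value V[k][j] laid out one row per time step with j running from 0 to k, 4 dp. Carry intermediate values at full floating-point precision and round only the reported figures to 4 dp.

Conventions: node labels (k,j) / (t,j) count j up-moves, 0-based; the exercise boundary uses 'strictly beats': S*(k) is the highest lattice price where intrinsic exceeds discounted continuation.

params: Δt=0.26071 u=1.13558 d=0.88061 q=0.54883 e^(-rΔt)=0.97987
t_7 payoffs: 41.4899 27.1957 8.7628 0.0000 0.0000 0.0000 0.0000 0.0000
t_6: node(6,0) S=56.0635 payoff=34.7965 vs cont=32.9675 → 34.7965 [stop]  node(6,1) S=72.2956 payoff=18.5644 vs cont=16.7353 → 18.5644 [stop]  node(6,2) S=93.2276 payoff=0.0000 vs cont=3.8739 → 3.8739 [wait]  node(6,3) S=120.2200 payoff=0.0000 vs cont=0.0000 → 0.0000 [wait]  node(6,4) S=155.0276 payoff=0.0000 vs cont=0.0000 → 0.0000 [wait]  node(6,5) S=199.9131 payoff=0.0000 vs cont=0.0000 → 0.0000 [wait]  node(6,6) S=257.7945 payoff=0.0000 vs cont=0.0000 → 0.0000 [wait]  ⇒ S*(6)=72.2956
t_5: node(5,0) S=63.6643 payoff=27.1957 vs cont=25.3667 → 27.1957 [stop]  node(5,1) S=82.0972 payoff=8.7628 vs cont=10.2903 → 10.2903 [wait]  node(5,2) S=105.8670 payoff=0.0000 vs cont=1.7126 → 1.7126 [wait]  node(5,3) S=136.5189 payoff=0.0000 vs cont=0.0000 → 0.0000 [wait]  node(5,4) S=176.0456 payoff=0.0000 vs cont=0.0000 → 0.0000 [wait]  node(5,5) S=227.0165 payoff=0.0000 vs cont=0.0000 → 0.0000 [wait]  ⇒ S*(5)=63.6643
t_4: node(4,0) S=72.2956 payoff=18.5644 vs cont=17.5568 → 18.5644 [stop]  node(4,1) S=93.2276 payoff=0.0000 vs cont=5.4702 → 5.4702 [wait]  node(4,2) S=120.2200 payoff=0.0000 vs cont=0.7571 → 0.7571 [wait]  node(4,3) S=155.0276 payoff=0.0000 vs cont=0.0000 → 0.0000 [wait]  node(4,4) S=199.9131 payoff=0.0000 vs cont=0.0000 → 0.0000 [wait]  ⇒ S*(4)=72.2956
t_3: node(3,0) S=82.0972 payoff=8.7628 vs cont=11.1488 → 11.1488 [wait]  node(3,1) S=105.8670 payoff=0.0000 vs cont=2.8255 → 2.8255 [wait]  node(3,2) S=136.5189 payoff=0.0000 vs cont=0.3347 → 0.3347 [wait]  node(3,3) S=176.0456 payoff=0.0000 vs cont=0.0000 → 0.0000 [wait]  ⇒ S*(3)=-
t_2: node(2,0) S=93.2276 payoff=0.0000 vs cont=6.4482 → 6.4482 [wait]  node(2,1) S=120.2200 payoff=0.0000 vs cont=1.4291 → 1.4291 [wait]  node(2,2) S=155.0276 payoff=0.0000 vs cont=0.1480 → 0.1480 [wait]  ⇒ S*(2)=-
t_1: node(1,0) S=105.8670 payoff=0.0000 vs cont=3.6192 → 3.6192 [wait]  node(1,1) S=136.5189 payoff=0.0000 vs cont=0.7114 → 0.7114 [wait]  ⇒ S*(1)=-
t_0: node(0,0) S=120.2200 payoff=0.0000 vs cont=1.9826 → 1.9826 [wait]  ⇒ S*(0)=-

price = 1.9826
boundary = - - - - 72.2956 63.6643 72.2956
tree:
1.9826
3.6192 0.7114
6.4482 1.4291 0.1480
11.1488 2.8255 0.3347 0.0000
18.5644 5.4702 0.7571 0.0000 0.0000
27.1957 10.2903 1.7126 0.0000 0.0000 0.0000
34.7965 18.5644 3.8739 0.0000 0.0000 0.0000 0.0000
41.4899 27.1957 8.7628 0.0000 0.0000 0.0000 0.0000 0.0000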